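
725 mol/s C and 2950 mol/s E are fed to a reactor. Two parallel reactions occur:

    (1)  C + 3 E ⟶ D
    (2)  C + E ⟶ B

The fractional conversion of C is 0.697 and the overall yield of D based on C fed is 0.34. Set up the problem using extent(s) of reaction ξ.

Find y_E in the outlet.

Yield of D: 1ξ₁ / 725 = 0.34 → ξ₁ = 246.5 mol/s.
Conversion of C: 1ξ₁ + 1ξ₂ = 0.697 × 725 = 505.3 → ξ₂ = 258.8 mol/s.
Outlet amounts (n = n₀ + Σ ν·ξ):
  C: 725 − 1(246.5) − 1(258.8) = 219.7
  E: 2950 − 3(246.5) − 1(258.8) = 1952
  D: 0 + 1(246.5) = 246.5
  B: 0 + 1(258.8) = 258.8
Total out = 2677 mol/s; y_E = 1952 / 2677 = 0.7291.

0.729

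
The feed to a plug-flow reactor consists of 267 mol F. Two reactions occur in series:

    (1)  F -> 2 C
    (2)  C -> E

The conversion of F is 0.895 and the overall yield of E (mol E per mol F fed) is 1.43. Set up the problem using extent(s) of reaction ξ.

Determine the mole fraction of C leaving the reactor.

0.19

Conversion of F: F consumed = 1ξ₁ = 0.895 × 267 → ξ₁ = 239 mol.
Yield of E: 1ξ₂ / 267 = 1.43 → ξ₂ = 381.8 mol.
Outlet amounts (n = n₀ + Σ ν·ξ):
  F: 267 − 1(239) = 28.03
  C: 0 + 2(239) − 1(381.8) = 96.12
  E: 0 + 1(381.8) = 381.8
Total out = 506 mol; y_C = 96.12 / 506 = 0.19.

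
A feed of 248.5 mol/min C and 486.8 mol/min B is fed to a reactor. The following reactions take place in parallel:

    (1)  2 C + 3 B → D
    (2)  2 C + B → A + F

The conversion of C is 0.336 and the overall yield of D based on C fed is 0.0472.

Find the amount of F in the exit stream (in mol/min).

30 mol/min

Yield of D: 1ξ₁ / 248.5 = 0.0472 → ξ₁ = 11.73 mol/min.
Conversion of C: 2ξ₁ + 2ξ₂ = 0.336 × 248.5 = 83.5 → ξ₂ = 30.02 mol/min.
Outlet amounts (n = n₀ + Σ ν·ξ):
  C: 248.5 − 2(11.73) − 2(30.02) = 165
  B: 486.8 − 3(11.73) − 1(30.02) = 421.6
  D: 0 + 1(11.73) = 11.73
  A: 0 + 1(30.02) = 30.02
  F: 0 + 1(30.02) = 30.02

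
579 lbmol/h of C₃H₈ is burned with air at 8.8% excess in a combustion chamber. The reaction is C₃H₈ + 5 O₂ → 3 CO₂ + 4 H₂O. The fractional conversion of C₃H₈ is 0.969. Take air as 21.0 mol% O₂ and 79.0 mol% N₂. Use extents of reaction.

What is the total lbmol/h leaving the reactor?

16100 lbmol/h

Stoichiometric O₂ = 5 × 579 = 2895 lbmol/h; O₂ fed = 2895 × 1.088 = 3150 lbmol/h.
N₂ fed = 3150 × 79/21 = 11850 lbmol/h.
Fuel reacted = 0.969 × 579 → ξ = 561.1 lbmol/h.
Outlet (n = n₀ + ν ξ):
  C₃H₈: 579 − 1(561.1) = 17.95
  O₂: 3150 − 5(561.1) = 344.5
  N₂: 11850 (inert)
  CO₂: 0 + 3(561.1) = 1683
  H₂O: 0 + 4(561.1) = 2244
Total out = 17.95 + 344.5 + 11850 + 1683 + 2244 = 16140 lbmol/h.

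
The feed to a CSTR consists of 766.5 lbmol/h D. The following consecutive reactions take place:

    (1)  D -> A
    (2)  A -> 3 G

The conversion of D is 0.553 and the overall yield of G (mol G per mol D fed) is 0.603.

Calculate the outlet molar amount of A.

270 lbmol/h

Conversion of D: D consumed = 1ξ₁ = 0.553 × 766.5 → ξ₁ = 423.9 lbmol/h.
Yield of G: 3ξ₂ / 766.5 = 0.603 → ξ₂ = 154.1 lbmol/h.
Outlet amounts (n = n₀ + Σ ν·ξ):
  D: 766.5 − 1(423.9) = 342.6
  A: 0 + 1(423.9) − 1(154.1) = 269.8
  G: 0 + 3(154.1) = 462.2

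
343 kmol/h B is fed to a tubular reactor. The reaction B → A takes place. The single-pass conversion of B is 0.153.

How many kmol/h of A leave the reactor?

B reacted = 0.153 × 343 = 52.48 kmol/h; ν_B = −1, so ξ = 52.48/1 = 52.48 kmol/h.
Outlet amounts (n = n₀ + ν ξ):
  B: 343 − 1(52.48) = 290.5
  A: 0 + 1(52.48) = 52.48

52.5 kmol/h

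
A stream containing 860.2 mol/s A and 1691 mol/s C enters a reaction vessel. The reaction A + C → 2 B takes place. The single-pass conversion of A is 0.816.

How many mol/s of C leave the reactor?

A reacted = 0.816 × 860.2 = 701.9 mol/s; ν_A = −1, so ξ = 701.9/1 = 701.9 mol/s.
Outlet amounts (n = n₀ + ν ξ):
  A: 860.2 − 1(701.9) = 158.3
  C: 1691 − 1(701.9) = 989.1
  B: 0 + 2(701.9) = 1404

989 mol/s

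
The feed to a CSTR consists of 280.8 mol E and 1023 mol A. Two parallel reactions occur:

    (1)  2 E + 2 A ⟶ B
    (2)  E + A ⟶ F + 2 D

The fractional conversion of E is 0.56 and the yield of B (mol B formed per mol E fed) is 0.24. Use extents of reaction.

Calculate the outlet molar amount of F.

22.5 mol

Yield of B: 1ξ₁ / 280.8 = 0.24 → ξ₁ = 67.39 mol.
Conversion of E: 2ξ₁ + 1ξ₂ = 0.56 × 280.8 = 157.2 → ξ₂ = 22.46 mol.
Outlet amounts (n = n₀ + Σ ν·ξ):
  E: 280.8 − 2(67.39) − 1(22.46) = 123.6
  A: 1023 − 2(67.39) − 1(22.46) = 865.8
  B: 0 + 1(67.39) = 67.39
  F: 0 + 1(22.46) = 22.46
  D: 0 + 2(22.46) = 44.93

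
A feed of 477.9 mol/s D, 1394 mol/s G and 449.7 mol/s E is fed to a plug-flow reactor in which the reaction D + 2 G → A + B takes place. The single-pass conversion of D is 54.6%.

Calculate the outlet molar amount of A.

D reacted = 0.546 × 477.9 = 260.9 mol/s; ν_D = −1, so ξ = 260.9/1 = 260.9 mol/s.
Outlet amounts (n = n₀ + ν ξ):
  D: 477.9 − 1(260.9) = 217
  G: 1394 − 2(260.9) = 872.1
  A: 0 + 1(260.9) = 260.9
  B: 0 + 1(260.9) = 260.9
  E: 449.7 (inert)

261 mol/s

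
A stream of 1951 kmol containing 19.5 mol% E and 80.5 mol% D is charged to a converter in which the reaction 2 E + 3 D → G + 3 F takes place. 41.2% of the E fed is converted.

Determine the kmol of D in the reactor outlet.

1340 kmol

E reacted = 0.412 × 380.4 = 156.7 kmol; ν_E = −2, so ξ = 156.7/2 = 78.37 kmol.
Outlet amounts (n = n₀ + ν ξ):
  E: 380.4 − 2(78.37) = 223.7
  D: 1571 − 3(78.37) = 1335
  G: 0 + 1(78.37) = 78.37
  F: 0 + 3(78.37) = 235.1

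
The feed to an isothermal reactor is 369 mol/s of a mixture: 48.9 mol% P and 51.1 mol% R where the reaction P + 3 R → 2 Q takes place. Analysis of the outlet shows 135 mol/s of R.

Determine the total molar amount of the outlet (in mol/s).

333 mol/s

For R: n = n₀ − 3ξ → 135 = 188.6 − 3ξ, giving ξ = 17.85 mol/s.
Outlet amounts (n = n₀ + ν ξ):
  P: 180.4 − 1(17.85) = 162.6
  R: 188.6 − 3(17.85) = 135
  Q: 0 + 2(17.85) = 35.71
Total out = 162.6 + 135 + 35.71 = 333.3 mol/s.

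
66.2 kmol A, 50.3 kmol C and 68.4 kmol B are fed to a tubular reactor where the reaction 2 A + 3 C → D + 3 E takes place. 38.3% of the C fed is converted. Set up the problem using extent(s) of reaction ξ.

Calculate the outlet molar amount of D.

C reacted = 0.383 × 50.3 = 19.26 kmol; ν_C = −3, so ξ = 19.26/3 = 6.422 kmol.
Outlet amounts (n = n₀ + ν ξ):
  A: 66.2 − 2(6.422) = 53.36
  C: 50.3 − 3(6.422) = 31.04
  D: 0 + 1(6.422) = 6.422
  E: 0 + 3(6.422) = 19.26
  B: 68.4 (inert)

6.42 kmol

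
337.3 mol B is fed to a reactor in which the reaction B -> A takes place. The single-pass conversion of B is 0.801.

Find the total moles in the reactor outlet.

337 mol

B reacted = 0.801 × 337.3 = 270.2 mol; ν_B = −1, so ξ = 270.2/1 = 270.2 mol.
Outlet amounts (n = n₀ + ν ξ):
  B: 337.3 − 1(270.2) = 67.12
  A: 0 + 1(270.2) = 270.2
Total out = 67.12 + 270.2 = 337.3 mol.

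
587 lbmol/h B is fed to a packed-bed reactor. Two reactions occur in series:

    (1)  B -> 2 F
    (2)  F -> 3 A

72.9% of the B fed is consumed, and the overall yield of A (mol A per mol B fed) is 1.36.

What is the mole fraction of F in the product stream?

Conversion of B: B consumed = 1ξ₁ = 0.729 × 587 → ξ₁ = 427.9 lbmol/h.
Yield of A: 3ξ₂ / 587 = 1.36 → ξ₂ = 266.1 lbmol/h.
Outlet amounts (n = n₀ + Σ ν·ξ):
  B: 587 − 1(427.9) = 159.1
  F: 0 + 2(427.9) − 1(266.1) = 589.7
  A: 0 + 3(266.1) = 798.3
Total out = 1547 lbmol/h; y_F = 589.7 / 1547 = 0.3812.

0.381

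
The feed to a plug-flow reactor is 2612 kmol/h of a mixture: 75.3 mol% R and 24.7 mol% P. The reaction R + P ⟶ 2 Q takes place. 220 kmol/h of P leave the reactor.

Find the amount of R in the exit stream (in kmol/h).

1540 kmol/h

For P: n = n₀ − 1ξ → 220 = 645.2 − 1ξ, giving ξ = 425.2 kmol/h.
Outlet amounts (n = n₀ + ν ξ):
  R: 1967 − 1(425.2) = 1542
  P: 645.2 − 1(425.2) = 220
  Q: 0 + 2(425.2) = 850.3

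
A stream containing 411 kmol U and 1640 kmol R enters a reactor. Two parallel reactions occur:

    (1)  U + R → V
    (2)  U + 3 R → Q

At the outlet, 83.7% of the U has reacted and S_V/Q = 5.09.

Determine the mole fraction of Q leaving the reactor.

Conversion of U: U consumed = 0.837 × 411 = 344 kmol = 1ξ₁ + 1ξ₂.
Selectivity: 1ξ₁ / (1ξ₂) = 5.09 → ξ₁ = 5.09 ξ₂.
Substitute: (1·5.09 + 1) ξ₂ = 344 → ξ₂ = 56.49 kmol, ξ₁ = 287.5 kmol.
Outlet amounts (n = n₀ + Σ ν·ξ):
  U: 411 − 1(287.5) − 1(56.49) = 66.99
  R: 1640 − 1(287.5) − 3(56.49) = 1183
  V: 0 + 1(287.5) = 287.5
  Q: 0 + 1(56.49) = 56.49
Total out = 1594 kmol; y_Q = 56.49 / 1594 = 0.03544.

0.0354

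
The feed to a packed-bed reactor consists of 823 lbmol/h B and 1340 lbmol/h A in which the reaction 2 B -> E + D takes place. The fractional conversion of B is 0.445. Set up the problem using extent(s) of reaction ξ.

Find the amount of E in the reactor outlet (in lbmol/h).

B reacted = 0.445 × 823 = 366.2 lbmol/h; ν_B = −2, so ξ = 366.2/2 = 183.1 lbmol/h.
Outlet amounts (n = n₀ + ν ξ):
  B: 823 − 2(183.1) = 456.8
  E: 0 + 1(183.1) = 183.1
  D: 0 + 1(183.1) = 183.1
  A: 1340 (inert)

183 lbmol/h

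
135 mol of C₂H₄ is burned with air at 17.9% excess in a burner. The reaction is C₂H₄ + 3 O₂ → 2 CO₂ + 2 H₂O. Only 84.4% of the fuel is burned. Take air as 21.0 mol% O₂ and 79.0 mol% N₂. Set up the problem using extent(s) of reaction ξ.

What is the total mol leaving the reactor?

2410 mol

Stoichiometric O₂ = 3 × 135 = 405 mol; O₂ fed = 405 × 1.179 = 477.5 mol.
N₂ fed = 477.5 × 79/21 = 1796 mol.
Fuel reacted = 0.844 × 135 → ξ = 113.9 mol.
Outlet (n = n₀ + ν ξ):
  C₂H₄: 135 − 1(113.9) = 21.06
  O₂: 477.5 − 3(113.9) = 135.7
  N₂: 1796 (inert)
  CO₂: 0 + 2(113.9) = 227.9
  H₂O: 0 + 2(113.9) = 227.9
Total out = 21.06 + 135.7 + 1796 + 227.9 + 227.9 = 2409 mol.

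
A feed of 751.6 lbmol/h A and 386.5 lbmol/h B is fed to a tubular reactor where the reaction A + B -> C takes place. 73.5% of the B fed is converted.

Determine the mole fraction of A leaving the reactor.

B reacted = 0.735 × 386.5 = 284.1 lbmol/h; ν_B = −1, so ξ = 284.1/1 = 284.1 lbmol/h.
Outlet amounts (n = n₀ + ν ξ):
  A: 751.6 − 1(284.1) = 467.5
  B: 386.5 − 1(284.1) = 102.4
  C: 0 + 1(284.1) = 284.1
Total out = 854 lbmol/h; y_A = 467.5 / 854 = 0.5474.

0.547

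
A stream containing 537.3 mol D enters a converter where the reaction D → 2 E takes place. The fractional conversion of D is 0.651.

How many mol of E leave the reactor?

D reacted = 0.651 × 537.3 = 349.8 mol; ν_D = −1, so ξ = 349.8/1 = 349.8 mol.
Outlet amounts (n = n₀ + ν ξ):
  D: 537.3 − 1(349.8) = 187.5
  E: 0 + 2(349.8) = 699.6

700 mol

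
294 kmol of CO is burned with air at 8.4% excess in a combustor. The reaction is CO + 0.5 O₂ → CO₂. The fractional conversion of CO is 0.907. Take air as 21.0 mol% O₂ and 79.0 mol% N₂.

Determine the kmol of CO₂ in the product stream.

267 kmol

Stoichiometric O₂ = 0.5 × 294 = 147 kmol; O₂ fed = 147 × 1.084 = 159.3 kmol.
N₂ fed = 159.3 × 79/21 = 599.5 kmol.
Fuel reacted = 0.907 × 294 → ξ = 266.7 kmol.
Outlet (n = n₀ + ν ξ):
  CO: 294 − 1(266.7) = 27.34
  O₂: 159.3 − 0.5(266.7) = 26.02
  N₂: 599.5 (inert)
  CO₂: 0 + 1(266.7) = 266.7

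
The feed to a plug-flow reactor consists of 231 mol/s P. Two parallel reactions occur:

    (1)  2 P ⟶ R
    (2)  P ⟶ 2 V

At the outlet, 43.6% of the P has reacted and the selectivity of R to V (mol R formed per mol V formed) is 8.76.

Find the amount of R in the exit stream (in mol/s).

49 mol/s

Conversion of P: P consumed = 0.436 × 231 = 100.7 mol/s = 2ξ₁ + 1ξ₂.
Selectivity: 1ξ₁ / (2ξ₂) = 8.76 → ξ₁ = 17.52 ξ₂.
Substitute: (2·17.52 + 1) ξ₂ = 100.7 → ξ₂ = 2.795 mol/s, ξ₁ = 48.96 mol/s.
Outlet amounts (n = n₀ + Σ ν·ξ):
  P: 231 − 2(48.96) − 1(2.795) = 130.3
  R: 0 + 1(48.96) = 48.96
  V: 0 + 2(2.795) = 5.589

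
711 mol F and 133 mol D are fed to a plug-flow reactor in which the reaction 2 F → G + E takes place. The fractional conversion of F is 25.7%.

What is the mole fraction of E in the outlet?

0.108

F reacted = 0.257 × 711 = 182.7 mol; ν_F = −2, so ξ = 182.7/2 = 91.36 mol.
Outlet amounts (n = n₀ + ν ξ):
  F: 711 − 2(91.36) = 528.3
  G: 0 + 1(91.36) = 91.36
  E: 0 + 1(91.36) = 91.36
  D: 133 (inert)
Total out = 844 mol; y_E = 91.36 / 844 = 0.1083.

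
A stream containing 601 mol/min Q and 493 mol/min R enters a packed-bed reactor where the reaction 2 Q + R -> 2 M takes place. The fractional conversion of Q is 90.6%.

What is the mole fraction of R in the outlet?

Q reacted = 0.906 × 601 = 544.5 mol/min; ν_Q = −2, so ξ = 544.5/2 = 272.3 mol/min.
Outlet amounts (n = n₀ + ν ξ):
  Q: 601 − 2(272.3) = 56.49
  R: 493 − 1(272.3) = 220.7
  M: 0 + 2(272.3) = 544.5
Total out = 821.7 mol/min; y_R = 220.7 / 821.7 = 0.2686.

0.269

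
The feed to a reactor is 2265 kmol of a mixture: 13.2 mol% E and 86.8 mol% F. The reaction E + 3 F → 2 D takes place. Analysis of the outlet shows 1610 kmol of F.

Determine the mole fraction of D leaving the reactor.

For F: n = n₀ − 3ξ → 1610 = 1966 − 3ξ, giving ξ = 118.7 kmol.
Outlet amounts (n = n₀ + ν ξ):
  E: 299 − 1(118.7) = 180.3
  F: 1966 − 3(118.7) = 1610
  D: 0 + 2(118.7) = 237.3
Total out = 2028 kmol; y_D = 237.3 / 2028 = 0.1171.

0.117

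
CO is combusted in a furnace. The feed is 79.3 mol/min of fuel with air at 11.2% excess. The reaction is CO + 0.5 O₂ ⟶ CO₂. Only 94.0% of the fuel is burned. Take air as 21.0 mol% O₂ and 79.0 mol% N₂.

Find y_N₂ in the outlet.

Stoichiometric O₂ = 0.5 × 79.3 = 39.65 mol/min; O₂ fed = 39.65 × 1.112 = 44.09 mol/min.
N₂ fed = 44.09 × 79/21 = 165.9 mol/min.
Fuel reacted = 0.94 × 79.3 → ξ = 74.54 mol/min.
Outlet (n = n₀ + ν ξ):
  CO: 79.3 − 1(74.54) = 4.758
  O₂: 44.09 − 0.5(74.54) = 6.82
  N₂: 165.9 (inert)
  CO₂: 0 + 1(74.54) = 74.54
Total out = 252 mol/min; y_N₂ = 165.9 / 252 = 0.6582.

0.658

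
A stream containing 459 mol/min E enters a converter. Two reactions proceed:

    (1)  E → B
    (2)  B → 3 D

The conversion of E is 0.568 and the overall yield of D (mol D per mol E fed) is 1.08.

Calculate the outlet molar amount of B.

95.5 mol/min

Conversion of E: E consumed = 1ξ₁ = 0.568 × 459 → ξ₁ = 260.7 mol/min.
Yield of D: 3ξ₂ / 459 = 1.08 → ξ₂ = 165.2 mol/min.
Outlet amounts (n = n₀ + Σ ν·ξ):
  E: 459 − 1(260.7) = 198.3
  B: 0 + 1(260.7) − 1(165.2) = 95.47
  D: 0 + 3(165.2) = 495.7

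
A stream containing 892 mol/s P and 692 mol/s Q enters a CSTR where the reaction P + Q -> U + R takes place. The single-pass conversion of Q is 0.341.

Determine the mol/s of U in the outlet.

236 mol/s

Q reacted = 0.341 × 692 = 236 mol/s; ν_Q = −1, so ξ = 236/1 = 236 mol/s.
Outlet amounts (n = n₀ + ν ξ):
  P: 892 − 1(236) = 656
  Q: 692 − 1(236) = 456
  U: 0 + 1(236) = 236
  R: 0 + 1(236) = 236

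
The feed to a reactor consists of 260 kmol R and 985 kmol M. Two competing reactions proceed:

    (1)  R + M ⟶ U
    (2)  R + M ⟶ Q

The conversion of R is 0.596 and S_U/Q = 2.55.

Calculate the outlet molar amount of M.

830 kmol

Conversion of R: R consumed = 0.596 × 260 = 155 kmol = 1ξ₁ + 1ξ₂.
Selectivity: 1ξ₁ / (1ξ₂) = 2.55 → ξ₁ = 2.55 ξ₂.
Substitute: (1·2.55 + 1) ξ₂ = 155 → ξ₂ = 43.65 kmol, ξ₁ = 111.3 kmol.
Outlet amounts (n = n₀ + Σ ν·ξ):
  R: 260 − 1(111.3) − 1(43.65) = 105
  M: 985 − 1(111.3) − 1(43.65) = 830
  U: 0 + 1(111.3) = 111.3
  Q: 0 + 1(43.65) = 43.65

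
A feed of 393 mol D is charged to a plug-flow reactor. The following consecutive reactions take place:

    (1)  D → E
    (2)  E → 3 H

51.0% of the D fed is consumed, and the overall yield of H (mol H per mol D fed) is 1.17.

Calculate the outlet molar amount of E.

Conversion of D: D consumed = 1ξ₁ = 0.51 × 393 → ξ₁ = 200.4 mol.
Yield of H: 3ξ₂ / 393 = 1.17 → ξ₂ = 153.3 mol.
Outlet amounts (n = n₀ + Σ ν·ξ):
  D: 393 − 1(200.4) = 192.6
  E: 0 + 1(200.4) − 1(153.3) = 47.16
  H: 0 + 3(153.3) = 459.8

47.2 mol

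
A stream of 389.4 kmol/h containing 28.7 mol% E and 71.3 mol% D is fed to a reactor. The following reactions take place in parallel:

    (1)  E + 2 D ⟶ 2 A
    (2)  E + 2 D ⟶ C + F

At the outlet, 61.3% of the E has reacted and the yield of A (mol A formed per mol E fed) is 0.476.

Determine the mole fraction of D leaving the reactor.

Yield of A: 2ξ₁ / 111.8 = 0.476 → ξ₁ = 26.6 kmol/h.
Conversion of E: 1ξ₁ + 1ξ₂ = 0.613 × 111.8 = 68.51 → ξ₂ = 41.91 kmol/h.
Outlet amounts (n = n₀ + Σ ν·ξ):
  E: 111.8 − 1(26.6) − 1(41.91) = 43.25
  D: 277.6 − 2(26.6) − 2(41.91) = 140.6
  A: 0 + 2(26.6) = 53.2
  C: 0 + 1(41.91) = 41.91
  F: 0 + 1(41.91) = 41.91
Total out = 320.9 kmol/h; y_D = 140.6 / 320.9 = 0.4382.

0.438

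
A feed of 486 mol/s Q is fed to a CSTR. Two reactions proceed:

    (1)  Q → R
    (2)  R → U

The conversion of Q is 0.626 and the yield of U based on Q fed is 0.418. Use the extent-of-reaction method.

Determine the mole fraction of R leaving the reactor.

0.208

Conversion of Q: Q consumed = 1ξ₁ = 0.626 × 486 → ξ₁ = 304.2 mol/s.
Yield of U: 1ξ₂ / 486 = 0.418 → ξ₂ = 203.1 mol/s.
Outlet amounts (n = n₀ + Σ ν·ξ):
  Q: 486 − 1(304.2) = 181.8
  R: 0 + 1(304.2) − 1(203.1) = 101.1
  U: 0 + 1(203.1) = 203.1
Total out = 486 mol/s; y_R = 101.1 / 486 = 0.208.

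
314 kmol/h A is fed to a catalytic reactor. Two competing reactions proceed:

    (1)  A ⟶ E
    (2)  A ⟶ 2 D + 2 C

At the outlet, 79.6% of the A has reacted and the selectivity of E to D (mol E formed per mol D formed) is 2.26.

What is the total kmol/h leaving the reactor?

450 kmol/h

Conversion of A: A consumed = 0.796 × 314 = 249.9 kmol/h = 1ξ₁ + 1ξ₂.
Selectivity: 1ξ₁ / (2ξ₂) = 2.26 → ξ₁ = 4.52 ξ₂.
Substitute: (1·4.52 + 1) ξ₂ = 249.9 → ξ₂ = 45.28 kmol/h, ξ₁ = 204.7 kmol/h.
Outlet amounts (n = n₀ + Σ ν·ξ):
  A: 314 − 1(204.7) − 1(45.28) = 64.06
  E: 0 + 1(204.7) = 204.7
  D: 0 + 2(45.28) = 90.56
  C: 0 + 2(45.28) = 90.56
Total out = 64.06 + 204.7 + 90.56 + 90.56 = 449.8 kmol/h.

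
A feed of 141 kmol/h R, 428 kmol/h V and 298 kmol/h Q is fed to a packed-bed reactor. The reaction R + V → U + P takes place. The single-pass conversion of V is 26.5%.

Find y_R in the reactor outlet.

V reacted = 0.265 × 428 = 113.4 kmol/h; ν_V = −1, so ξ = 113.4/1 = 113.4 kmol/h.
Outlet amounts (n = n₀ + ν ξ):
  R: 141 − 1(113.4) = 27.58
  V: 428 − 1(113.4) = 314.6
  U: 0 + 1(113.4) = 113.4
  P: 0 + 1(113.4) = 113.4
  Q: 298 (inert)
Total out = 867 kmol/h; y_R = 27.58 / 867 = 0.03181.

0.0318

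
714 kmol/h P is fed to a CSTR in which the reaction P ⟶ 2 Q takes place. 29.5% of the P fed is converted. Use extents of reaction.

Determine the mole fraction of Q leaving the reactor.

0.456

P reacted = 0.295 × 714 = 210.6 kmol/h; ν_P = −1, so ξ = 210.6/1 = 210.6 kmol/h.
Outlet amounts (n = n₀ + ν ξ):
  P: 714 − 1(210.6) = 503.4
  Q: 0 + 2(210.6) = 421.3
Total out = 924.6 kmol/h; y_Q = 421.3 / 924.6 = 0.4556.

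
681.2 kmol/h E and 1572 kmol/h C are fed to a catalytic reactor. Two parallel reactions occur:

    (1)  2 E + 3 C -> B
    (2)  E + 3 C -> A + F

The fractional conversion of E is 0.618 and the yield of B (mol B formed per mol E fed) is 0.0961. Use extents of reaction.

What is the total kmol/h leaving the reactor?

Yield of B: 1ξ₁ / 681.2 = 0.0961 → ξ₁ = 65.46 kmol/h.
Conversion of E: 2ξ₁ + 1ξ₂ = 0.618 × 681.2 = 421 → ξ₂ = 290.1 kmol/h.
Outlet amounts (n = n₀ + Σ ν·ξ):
  E: 681.2 − 2(65.46) − 1(290.1) = 260.2
  C: 1572 − 3(65.46) − 3(290.1) = 505.4
  B: 0 + 1(65.46) = 65.46
  A: 0 + 1(290.1) = 290.1
  F: 0 + 1(290.1) = 290.1
Total out = 260.2 + 505.4 + 65.46 + 290.1 + 290.1 = 1411 kmol/h.

1410 kmol/h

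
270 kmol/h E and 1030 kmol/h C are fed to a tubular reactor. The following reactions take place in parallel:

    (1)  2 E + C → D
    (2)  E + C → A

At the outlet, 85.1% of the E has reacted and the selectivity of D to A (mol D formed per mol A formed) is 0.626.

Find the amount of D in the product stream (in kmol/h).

Conversion of E: E consumed = 0.851 × 270 = 229.8 kmol/h = 2ξ₁ + 1ξ₂.
Selectivity: 1ξ₁ / (1ξ₂) = 0.626 → ξ₁ = 0.626 ξ₂.
Substitute: (2·0.626 + 1) ξ₂ = 229.8 → ξ₂ = 102 kmol/h, ξ₁ = 63.87 kmol/h.
Outlet amounts (n = n₀ + Σ ν·ξ):
  E: 270 − 2(63.87) − 1(102) = 40.23
  C: 1030 − 1(63.87) − 1(102) = 864.1
  D: 0 + 1(63.87) = 63.87
  A: 0 + 1(102) = 102

63.9 kmol/h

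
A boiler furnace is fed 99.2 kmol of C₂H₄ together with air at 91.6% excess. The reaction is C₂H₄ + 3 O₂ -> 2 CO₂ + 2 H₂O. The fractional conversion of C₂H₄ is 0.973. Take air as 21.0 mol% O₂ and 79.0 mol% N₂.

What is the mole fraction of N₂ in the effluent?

0.762

Stoichiometric O₂ = 3 × 99.2 = 297.6 kmol; O₂ fed = 297.6 × 1.916 = 570.2 kmol.
N₂ fed = 570.2 × 79/21 = 2145 kmol.
Fuel reacted = 0.973 × 99.2 → ξ = 96.52 kmol.
Outlet (n = n₀ + ν ξ):
  C₂H₄: 99.2 − 1(96.52) = 2.678
  O₂: 570.2 − 3(96.52) = 280.6
  N₂: 2145 (inert)
  CO₂: 0 + 2(96.52) = 193
  H₂O: 0 + 2(96.52) = 193
Total out = 2814 kmol; y_N₂ = 2145 / 2814 = 0.7622.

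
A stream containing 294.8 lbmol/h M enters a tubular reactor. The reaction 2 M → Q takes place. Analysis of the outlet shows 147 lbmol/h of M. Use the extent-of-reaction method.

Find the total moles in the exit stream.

221 lbmol/h

For M: n = n₀ − 2ξ → 147 = 294.8 − 2ξ, giving ξ = 73.9 lbmol/h.
Outlet amounts (n = n₀ + ν ξ):
  M: 294.8 − 2(73.9) = 147
  Q: 0 + 1(73.9) = 73.9
Total out = 147 + 73.9 = 220.9 lbmol/h.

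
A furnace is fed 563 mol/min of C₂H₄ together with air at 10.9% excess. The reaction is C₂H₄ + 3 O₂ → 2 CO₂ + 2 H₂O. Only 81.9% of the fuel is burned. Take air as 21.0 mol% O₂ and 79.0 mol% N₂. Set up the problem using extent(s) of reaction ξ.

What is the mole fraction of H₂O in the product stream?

Stoichiometric O₂ = 3 × 563 = 1689 mol/min; O₂ fed = 1689 × 1.109 = 1873 mol/min.
N₂ fed = 1873 × 79/21 = 7046 mol/min.
Fuel reacted = 0.819 × 563 → ξ = 461.1 mol/min.
Outlet (n = n₀ + ν ξ):
  C₂H₄: 563 − 1(461.1) = 101.9
  O₂: 1873 − 3(461.1) = 489.8
  N₂: 7046 (inert)
  CO₂: 0 + 2(461.1) = 922.2
  H₂O: 0 + 2(461.1) = 922.2
Total out = 9483 mol/min; y_H₂O = 922.2 / 9483 = 0.09725.

0.0973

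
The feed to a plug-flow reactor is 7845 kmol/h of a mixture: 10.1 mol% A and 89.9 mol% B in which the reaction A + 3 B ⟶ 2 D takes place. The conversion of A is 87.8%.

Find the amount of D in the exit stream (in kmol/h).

A reacted = 0.878 × 792.3 = 695.7 kmol/h; ν_A = −1, so ξ = 695.7/1 = 695.7 kmol/h.
Outlet amounts (n = n₀ + ν ξ):
  A: 792.3 − 1(695.7) = 96.67
  B: 7053 − 3(695.7) = 4966
  D: 0 + 2(695.7) = 1391

1390 kmol/h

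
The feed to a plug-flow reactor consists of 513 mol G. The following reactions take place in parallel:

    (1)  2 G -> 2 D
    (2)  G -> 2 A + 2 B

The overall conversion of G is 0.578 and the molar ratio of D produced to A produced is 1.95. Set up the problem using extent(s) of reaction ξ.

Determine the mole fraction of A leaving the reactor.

0.174

Conversion of G: G consumed = 0.578 × 513 = 296.5 mol = 2ξ₁ + 1ξ₂.
Selectivity: 2ξ₁ / (2ξ₂) = 1.95 → ξ₁ = 1.95 ξ₂.
Substitute: (2·1.95 + 1) ξ₂ = 296.5 → ξ₂ = 60.51 mol, ξ₁ = 118 mol.
Outlet amounts (n = n₀ + Σ ν·ξ):
  G: 513 − 2(118) − 1(60.51) = 216.5
  D: 0 + 2(118) = 236
  A: 0 + 2(60.51) = 121
  B: 0 + 2(60.51) = 121
Total out = 694.5 mol; y_A = 121 / 694.5 = 0.1743.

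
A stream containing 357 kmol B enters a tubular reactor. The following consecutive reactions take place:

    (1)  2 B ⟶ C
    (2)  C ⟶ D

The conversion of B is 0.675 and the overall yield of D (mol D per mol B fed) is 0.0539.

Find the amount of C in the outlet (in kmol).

Conversion of B: B consumed = 2ξ₁ = 0.675 × 357 → ξ₁ = 120.5 kmol.
Yield of D: 1ξ₂ / 357 = 0.0539 → ξ₂ = 19.24 kmol.
Outlet amounts (n = n₀ + Σ ν·ξ):
  B: 357 − 2(120.5) = 116
  C: 0 + 1(120.5) − 1(19.24) = 101.2
  D: 0 + 1(19.24) = 19.24

101 kmol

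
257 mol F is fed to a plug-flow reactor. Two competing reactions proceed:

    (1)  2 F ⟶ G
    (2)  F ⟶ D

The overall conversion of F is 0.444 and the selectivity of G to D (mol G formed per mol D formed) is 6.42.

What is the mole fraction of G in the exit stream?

0.259

Conversion of F: F consumed = 0.444 × 257 = 114.1 mol = 2ξ₁ + 1ξ₂.
Selectivity: 1ξ₁ / (1ξ₂) = 6.42 → ξ₁ = 6.42 ξ₂.
Substitute: (2·6.42 + 1) ξ₂ = 114.1 → ξ₂ = 8.245 mol, ξ₁ = 52.93 mol.
Outlet amounts (n = n₀ + Σ ν·ξ):
  F: 257 − 2(52.93) − 1(8.245) = 142.9
  G: 0 + 1(52.93) = 52.93
  D: 0 + 1(8.245) = 8.245
Total out = 204.1 mol; y_G = 52.93 / 204.1 = 0.2594.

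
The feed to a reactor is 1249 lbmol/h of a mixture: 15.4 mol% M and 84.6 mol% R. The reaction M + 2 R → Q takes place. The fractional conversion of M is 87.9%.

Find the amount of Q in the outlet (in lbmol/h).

M reacted = 0.879 × 192.3 = 169.1 lbmol/h; ν_M = −1, so ξ = 169.1/1 = 169.1 lbmol/h.
Outlet amounts (n = n₀ + ν ξ):
  M: 192.3 − 1(169.1) = 23.27
  R: 1057 − 2(169.1) = 718.5
  Q: 0 + 1(169.1) = 169.1

169 lbmol/h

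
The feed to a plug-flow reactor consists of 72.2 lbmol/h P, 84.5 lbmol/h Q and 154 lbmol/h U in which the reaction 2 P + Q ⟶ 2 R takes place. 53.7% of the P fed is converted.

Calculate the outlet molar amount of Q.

65.1 lbmol/h

P reacted = 0.537 × 72.2 = 38.77 lbmol/h; ν_P = −2, so ξ = 38.77/2 = 19.39 lbmol/h.
Outlet amounts (n = n₀ + ν ξ):
  P: 72.2 − 2(19.39) = 33.43
  Q: 84.5 − 1(19.39) = 65.11
  R: 0 + 2(19.39) = 38.77
  U: 154 (inert)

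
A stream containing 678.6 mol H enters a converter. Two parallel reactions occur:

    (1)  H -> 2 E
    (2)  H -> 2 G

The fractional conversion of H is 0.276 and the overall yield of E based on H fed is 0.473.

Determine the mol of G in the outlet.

Yield of E: 2ξ₁ / 678.6 = 0.473 → ξ₁ = 160.5 mol.
Conversion of H: 1ξ₁ + 1ξ₂ = 0.276 × 678.6 = 187.3 → ξ₂ = 26.8 mol.
Outlet amounts (n = n₀ + Σ ν·ξ):
  H: 678.6 − 1(160.5) − 1(26.8) = 491.3
  E: 0 + 2(160.5) = 321
  G: 0 + 2(26.8) = 53.61

53.6 mol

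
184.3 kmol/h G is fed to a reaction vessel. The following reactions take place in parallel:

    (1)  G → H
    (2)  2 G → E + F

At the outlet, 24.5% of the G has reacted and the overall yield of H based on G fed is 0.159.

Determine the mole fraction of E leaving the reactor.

Yield of H: 1ξ₁ / 184.3 = 0.159 → ξ₁ = 29.3 kmol/h.
Conversion of G: 1ξ₁ + 2ξ₂ = 0.245 × 184.3 = 45.15 → ξ₂ = 7.925 kmol/h.
Outlet amounts (n = n₀ + Σ ν·ξ):
  G: 184.3 − 1(29.3) − 2(7.925) = 139.1
  H: 0 + 1(29.3) = 29.3
  E: 0 + 1(7.925) = 7.925
  F: 0 + 1(7.925) = 7.925
Total out = 184.3 kmol/h; y_E = 7.925 / 184.3 = 0.043.

0.043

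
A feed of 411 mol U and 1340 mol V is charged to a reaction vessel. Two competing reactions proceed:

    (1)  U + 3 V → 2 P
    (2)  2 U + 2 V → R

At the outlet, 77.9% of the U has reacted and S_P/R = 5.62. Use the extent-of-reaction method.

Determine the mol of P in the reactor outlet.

374 mol

Conversion of U: U consumed = 0.779 × 411 = 320.2 mol = 1ξ₁ + 2ξ₂.
Selectivity: 2ξ₁ / (1ξ₂) = 5.62 → ξ₁ = 2.81 ξ₂.
Substitute: (1·2.81 + 2) ξ₂ = 320.2 → ξ₂ = 66.56 mol, ξ₁ = 187 mol.
Outlet amounts (n = n₀ + Σ ν·ξ):
  U: 411 − 1(187) − 2(66.56) = 90.83
  V: 1340 − 3(187) − 2(66.56) = 645.7
  P: 0 + 2(187) = 374.1
  R: 0 + 1(66.56) = 66.56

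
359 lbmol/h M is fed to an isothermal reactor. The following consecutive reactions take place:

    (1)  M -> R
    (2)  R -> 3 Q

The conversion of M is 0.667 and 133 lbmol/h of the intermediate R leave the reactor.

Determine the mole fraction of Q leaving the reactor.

0.558

Conversion of M: M consumed = 1ξ₁ = 0.667 × 359 → ξ₁ = 239.5 lbmol/h.
R balance: n_R = 0 + 1ξ₁ − 1ξ₂ = 133 → ξ₂ = (1·239.5 − 133)/1 = 106.5 lbmol/h.
Outlet amounts (n = n₀ + Σ ν·ξ):
  M: 359 − 1(239.5) = 119.5
  R: 0 + 1(239.5) − 1(106.5) = 133
  Q: 0 + 3(106.5) = 319.4
Total out = 571.9 lbmol/h; y_Q = 319.4 / 571.9 = 0.5584.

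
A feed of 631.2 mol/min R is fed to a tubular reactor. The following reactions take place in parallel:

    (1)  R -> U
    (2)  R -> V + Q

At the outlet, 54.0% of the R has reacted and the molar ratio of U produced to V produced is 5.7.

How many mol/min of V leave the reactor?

Conversion of R: R consumed = 0.54 × 631.2 = 340.8 mol/min = 1ξ₁ + 1ξ₂.
Selectivity: 1ξ₁ / (1ξ₂) = 5.7 → ξ₁ = 5.7 ξ₂.
Substitute: (1·5.7 + 1) ξ₂ = 340.8 → ξ₂ = 50.87 mol/min, ξ₁ = 290 mol/min.
Outlet amounts (n = n₀ + Σ ν·ξ):
  R: 631.2 − 1(290) − 1(50.87) = 290.4
  U: 0 + 1(290) = 290
  V: 0 + 1(50.87) = 50.87
  Q: 0 + 1(50.87) = 50.87

50.9 mol/min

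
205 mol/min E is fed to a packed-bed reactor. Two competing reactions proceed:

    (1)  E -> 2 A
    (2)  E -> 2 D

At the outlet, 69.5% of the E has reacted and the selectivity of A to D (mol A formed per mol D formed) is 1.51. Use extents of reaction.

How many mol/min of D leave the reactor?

114 mol/min

Conversion of E: E consumed = 0.695 × 205 = 142.5 mol/min = 1ξ₁ + 1ξ₂.
Selectivity: 2ξ₁ / (2ξ₂) = 1.51 → ξ₁ = 1.51 ξ₂.
Substitute: (1·1.51 + 1) ξ₂ = 142.5 → ξ₂ = 56.76 mol/min, ξ₁ = 85.71 mol/min.
Outlet amounts (n = n₀ + Σ ν·ξ):
  E: 205 − 1(85.71) − 1(56.76) = 62.52
  A: 0 + 2(85.71) = 171.4
  D: 0 + 2(56.76) = 113.5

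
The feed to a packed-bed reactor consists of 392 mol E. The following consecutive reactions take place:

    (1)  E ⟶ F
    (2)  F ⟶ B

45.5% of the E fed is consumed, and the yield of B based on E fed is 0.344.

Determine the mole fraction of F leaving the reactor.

0.111

Conversion of E: E consumed = 1ξ₁ = 0.455 × 392 → ξ₁ = 178.4 mol.
Yield of B: 1ξ₂ / 392 = 0.344 → ξ₂ = 134.8 mol.
Outlet amounts (n = n₀ + Σ ν·ξ):
  E: 392 − 1(178.4) = 213.6
  F: 0 + 1(178.4) − 1(134.8) = 43.51
  B: 0 + 1(134.8) = 134.8
Total out = 392 mol; y_F = 43.51 / 392 = 0.111.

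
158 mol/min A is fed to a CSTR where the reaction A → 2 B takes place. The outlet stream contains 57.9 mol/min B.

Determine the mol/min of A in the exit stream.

129 mol/min

For B: n = n₀ + 2ξ → 57.9 = 0 + 2ξ, giving ξ = 28.95 mol/min.
Outlet amounts (n = n₀ + ν ξ):
  A: 158 − 1(28.95) = 129.1
  B: 0 + 2(28.95) = 57.9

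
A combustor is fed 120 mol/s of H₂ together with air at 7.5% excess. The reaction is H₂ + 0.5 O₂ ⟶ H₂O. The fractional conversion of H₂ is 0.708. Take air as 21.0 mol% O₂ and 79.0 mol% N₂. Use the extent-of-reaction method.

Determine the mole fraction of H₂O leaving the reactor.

Stoichiometric O₂ = 0.5 × 120 = 60 mol/s; O₂ fed = 60 × 1.075 = 64.5 mol/s.
N₂ fed = 64.5 × 79/21 = 242.6 mol/s.
Fuel reacted = 0.708 × 120 → ξ = 84.96 mol/s.
Outlet (n = n₀ + ν ξ):
  H₂: 120 − 1(84.96) = 35.04
  O₂: 64.5 − 0.5(84.96) = 22.02
  N₂: 242.6 (inert)
  H₂O: 0 + 1(84.96) = 84.96
Total out = 384.7 mol/s; y_H₂O = 84.96 / 384.7 = 0.2209.

0.221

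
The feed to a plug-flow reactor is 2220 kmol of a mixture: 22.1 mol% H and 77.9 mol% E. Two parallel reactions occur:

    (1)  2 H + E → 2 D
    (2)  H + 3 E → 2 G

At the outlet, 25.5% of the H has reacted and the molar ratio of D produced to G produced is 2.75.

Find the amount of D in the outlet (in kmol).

106 kmol

Conversion of H: H consumed = 0.255 × 490.6 = 125.1 kmol = 2ξ₁ + 1ξ₂.
Selectivity: 2ξ₁ / (2ξ₂) = 2.75 → ξ₁ = 2.75 ξ₂.
Substitute: (2·2.75 + 1) ξ₂ = 125.1 → ξ₂ = 19.25 kmol, ξ₁ = 52.93 kmol.
Outlet amounts (n = n₀ + Σ ν·ξ):
  H: 490.6 − 2(52.93) − 1(19.25) = 365.5
  E: 1729 − 1(52.93) − 3(19.25) = 1619
  D: 0 + 2(52.93) = 105.9
  G: 0 + 2(19.25) = 38.49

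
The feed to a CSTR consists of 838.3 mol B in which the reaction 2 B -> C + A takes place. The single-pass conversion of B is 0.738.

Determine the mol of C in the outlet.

B reacted = 0.738 × 838.3 = 618.7 mol; ν_B = −2, so ξ = 618.7/2 = 309.3 mol.
Outlet amounts (n = n₀ + ν ξ):
  B: 838.3 − 2(309.3) = 219.6
  C: 0 + 1(309.3) = 309.3
  A: 0 + 1(309.3) = 309.3

309 mol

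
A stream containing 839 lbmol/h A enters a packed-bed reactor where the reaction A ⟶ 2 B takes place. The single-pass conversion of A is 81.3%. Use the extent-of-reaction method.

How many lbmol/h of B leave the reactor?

1360 lbmol/h

A reacted = 0.813 × 839 = 682.1 lbmol/h; ν_A = −1, so ξ = 682.1/1 = 682.1 lbmol/h.
Outlet amounts (n = n₀ + ν ξ):
  A: 839 − 1(682.1) = 156.9
  B: 0 + 2(682.1) = 1364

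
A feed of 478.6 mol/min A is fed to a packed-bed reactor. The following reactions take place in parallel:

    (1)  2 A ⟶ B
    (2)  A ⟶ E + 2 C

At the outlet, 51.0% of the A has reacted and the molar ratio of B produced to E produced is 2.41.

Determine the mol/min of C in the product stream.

Conversion of A: A consumed = 0.51 × 478.6 = 244.1 mol/min = 2ξ₁ + 1ξ₂.
Selectivity: 1ξ₁ / (1ξ₂) = 2.41 → ξ₁ = 2.41 ξ₂.
Substitute: (2·2.41 + 1) ξ₂ = 244.1 → ξ₂ = 41.94 mol/min, ξ₁ = 101.1 mol/min.
Outlet amounts (n = n₀ + Σ ν·ξ):
  A: 478.6 − 2(101.1) − 1(41.94) = 234.5
  B: 0 + 1(101.1) = 101.1
  E: 0 + 1(41.94) = 41.94
  C: 0 + 2(41.94) = 83.88

83.9 mol/min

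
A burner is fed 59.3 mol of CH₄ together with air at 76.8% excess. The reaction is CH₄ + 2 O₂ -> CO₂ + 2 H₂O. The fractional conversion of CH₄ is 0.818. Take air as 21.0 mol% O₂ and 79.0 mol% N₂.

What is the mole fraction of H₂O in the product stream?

0.0917

Stoichiometric O₂ = 2 × 59.3 = 118.6 mol; O₂ fed = 118.6 × 1.768 = 209.7 mol.
N₂ fed = 209.7 × 79/21 = 788.8 mol.
Fuel reacted = 0.818 × 59.3 → ξ = 48.51 mol.
Outlet (n = n₀ + ν ξ):
  CH₄: 59.3 − 1(48.51) = 10.79
  O₂: 209.7 − 2(48.51) = 112.7
  N₂: 788.8 (inert)
  CO₂: 0 + 1(48.51) = 48.51
  H₂O: 0 + 2(48.51) = 97.01
Total out = 1058 mol; y_H₂O = 97.01 / 1058 = 0.09171.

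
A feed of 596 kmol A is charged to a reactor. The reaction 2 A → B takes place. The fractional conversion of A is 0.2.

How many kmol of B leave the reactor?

A reacted = 0.2 × 596 = 119.2 kmol; ν_A = −2, so ξ = 119.2/2 = 59.6 kmol.
Outlet amounts (n = n₀ + ν ξ):
  A: 596 − 2(59.6) = 476.8
  B: 0 + 1(59.6) = 59.6

59.6 kmol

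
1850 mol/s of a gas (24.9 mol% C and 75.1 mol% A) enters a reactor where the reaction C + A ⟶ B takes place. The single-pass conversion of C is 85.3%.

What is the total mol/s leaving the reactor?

1460 mol/s

C reacted = 0.853 × 460.6 = 392.9 mol/s; ν_C = −1, so ξ = 392.9/1 = 392.9 mol/s.
Outlet amounts (n = n₀ + ν ξ):
  C: 460.6 − 1(392.9) = 67.72
  A: 1389 − 1(392.9) = 996.4
  B: 0 + 1(392.9) = 392.9
Total out = 67.72 + 996.4 + 392.9 = 1457 mol/s.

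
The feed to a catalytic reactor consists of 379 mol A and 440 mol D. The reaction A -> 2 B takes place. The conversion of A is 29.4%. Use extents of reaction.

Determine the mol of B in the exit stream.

223 mol

A reacted = 0.294 × 379 = 111.4 mol; ν_A = −1, so ξ = 111.4/1 = 111.4 mol.
Outlet amounts (n = n₀ + ν ξ):
  A: 379 − 1(111.4) = 267.6
  B: 0 + 2(111.4) = 222.9
  D: 440 (inert)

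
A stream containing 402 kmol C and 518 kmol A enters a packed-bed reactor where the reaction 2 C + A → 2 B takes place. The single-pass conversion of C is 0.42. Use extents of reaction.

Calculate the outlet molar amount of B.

C reacted = 0.42 × 402 = 168.8 kmol; ν_C = −2, so ξ = 168.8/2 = 84.42 kmol.
Outlet amounts (n = n₀ + ν ξ):
  C: 402 − 2(84.42) = 233.2
  A: 518 − 1(84.42) = 433.6
  B: 0 + 2(84.42) = 168.8

169 kmol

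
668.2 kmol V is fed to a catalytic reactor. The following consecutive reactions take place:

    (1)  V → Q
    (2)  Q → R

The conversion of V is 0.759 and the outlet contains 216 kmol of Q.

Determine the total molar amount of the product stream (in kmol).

668 kmol

Conversion of V: V consumed = 1ξ₁ = 0.759 × 668.2 → ξ₁ = 507.2 kmol.
Q balance: n_Q = 0 + 1ξ₁ − 1ξ₂ = 216 → ξ₂ = (1·507.2 − 216)/1 = 291.2 kmol.
Outlet amounts (n = n₀ + Σ ν·ξ):
  V: 668.2 − 1(507.2) = 161
  Q: 0 + 1(507.2) − 1(291.2) = 216
  R: 0 + 1(291.2) = 291.2
Total out = 161 + 216 + 291.2 = 668.2 kmol.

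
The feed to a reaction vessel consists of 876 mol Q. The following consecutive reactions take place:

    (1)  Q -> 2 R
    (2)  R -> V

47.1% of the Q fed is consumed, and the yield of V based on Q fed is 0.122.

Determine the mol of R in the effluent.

718 mol

Conversion of Q: Q consumed = 1ξ₁ = 0.471 × 876 → ξ₁ = 412.6 mol.
Yield of V: 1ξ₂ / 876 = 0.122 → ξ₂ = 106.9 mol.
Outlet amounts (n = n₀ + Σ ν·ξ):
  Q: 876 − 1(412.6) = 463.4
  R: 0 + 2(412.6) − 1(106.9) = 718.3
  V: 0 + 1(106.9) = 106.9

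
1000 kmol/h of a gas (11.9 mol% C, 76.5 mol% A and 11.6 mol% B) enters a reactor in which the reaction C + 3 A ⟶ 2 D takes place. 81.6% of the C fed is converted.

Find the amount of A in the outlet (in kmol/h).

C reacted = 0.816 × 119 = 97.1 kmol/h; ν_C = −1, so ξ = 97.1/1 = 97.1 kmol/h.
Outlet amounts (n = n₀ + ν ξ):
  C: 119 − 1(97.1) = 21.9
  A: 765 − 3(97.1) = 473.7
  D: 0 + 2(97.1) = 194.2
  B: 116 (inert)

474 kmol/h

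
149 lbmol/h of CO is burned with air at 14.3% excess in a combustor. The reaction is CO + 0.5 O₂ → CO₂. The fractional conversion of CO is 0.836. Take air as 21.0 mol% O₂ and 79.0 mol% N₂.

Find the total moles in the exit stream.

492 lbmol/h

Stoichiometric O₂ = 0.5 × 149 = 74.5 lbmol/h; O₂ fed = 74.5 × 1.143 = 85.15 lbmol/h.
N₂ fed = 85.15 × 79/21 = 320.3 lbmol/h.
Fuel reacted = 0.836 × 149 → ξ = 124.6 lbmol/h.
Outlet (n = n₀ + ν ξ):
  CO: 149 − 1(124.6) = 24.44
  O₂: 85.15 − 0.5(124.6) = 22.87
  N₂: 320.3 (inert)
  CO₂: 0 + 1(124.6) = 124.6
Total out = 24.44 + 22.87 + 320.3 + 124.6 = 492.2 lbmol/h.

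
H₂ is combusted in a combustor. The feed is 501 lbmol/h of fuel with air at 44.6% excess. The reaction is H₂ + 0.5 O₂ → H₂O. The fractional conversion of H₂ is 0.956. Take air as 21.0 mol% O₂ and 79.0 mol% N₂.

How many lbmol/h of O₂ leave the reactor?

123 lbmol/h

Stoichiometric O₂ = 0.5 × 501 = 250.5 lbmol/h; O₂ fed = 250.5 × 1.446 = 362.2 lbmol/h.
N₂ fed = 362.2 × 79/21 = 1363 lbmol/h.
Fuel reacted = 0.956 × 501 → ξ = 479 lbmol/h.
Outlet (n = n₀ + ν ξ):
  H₂: 501 − 1(479) = 22.04
  O₂: 362.2 − 0.5(479) = 122.7
  N₂: 1363 (inert)
  H₂O: 0 + 1(479) = 479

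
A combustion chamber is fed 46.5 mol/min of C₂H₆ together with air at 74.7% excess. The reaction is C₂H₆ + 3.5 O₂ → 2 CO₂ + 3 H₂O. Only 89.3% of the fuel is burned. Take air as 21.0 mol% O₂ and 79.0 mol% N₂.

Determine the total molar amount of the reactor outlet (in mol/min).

Stoichiometric O₂ = 3.5 × 46.5 = 162.8 mol/min; O₂ fed = 162.8 × 1.747 = 284.3 mol/min.
N₂ fed = 284.3 × 79/21 = 1070 mol/min.
Fuel reacted = 0.893 × 46.5 → ξ = 41.52 mol/min.
Outlet (n = n₀ + ν ξ):
  C₂H₆: 46.5 − 1(41.52) = 4.975
  O₂: 284.3 − 3.5(41.52) = 139
  N₂: 1070 (inert)
  CO₂: 0 + 2(41.52) = 83.05
  H₂O: 0 + 3(41.52) = 124.6
Total out = 4.975 + 139 + 1070 + 83.05 + 124.6 = 1421 mol/min.

1420 mol/min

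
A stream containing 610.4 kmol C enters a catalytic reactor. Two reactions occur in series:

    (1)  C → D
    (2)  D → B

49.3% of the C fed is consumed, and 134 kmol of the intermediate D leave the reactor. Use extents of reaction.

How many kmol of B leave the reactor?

167 kmol

Conversion of C: C consumed = 1ξ₁ = 0.493 × 610.4 → ξ₁ = 300.9 kmol.
D balance: n_D = 0 + 1ξ₁ − 1ξ₂ = 134 → ξ₂ = (1·300.9 − 134)/1 = 166.9 kmol.
Outlet amounts (n = n₀ + Σ ν·ξ):
  C: 610.4 − 1(300.9) = 309.5
  D: 0 + 1(300.9) − 1(166.9) = 134
  B: 0 + 1(166.9) = 166.9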